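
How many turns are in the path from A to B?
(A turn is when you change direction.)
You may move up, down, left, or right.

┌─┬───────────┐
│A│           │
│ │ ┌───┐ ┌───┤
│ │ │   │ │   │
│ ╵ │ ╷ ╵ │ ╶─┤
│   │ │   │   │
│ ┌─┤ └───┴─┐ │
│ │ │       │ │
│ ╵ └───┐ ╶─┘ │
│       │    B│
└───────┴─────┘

Directions: down, down, right, up, up, right, right, right, down, down, left, up, left, down, down, right, right, down, right, right
Number of turns: 11

Solution:

┌─┬───────────┐
│A│↱ → → ↓    │
│ │ ┌───┐ ┌───┤
│↓│↑│↓ ↰│↓│   │
│ ╵ │ ╷ ╵ │ ╶─┤
│↳ ↑│↓│↑ ↲│   │
│ ┌─┤ └───┴─┐ │
│ │ │↳ → ↓  │ │
│ ╵ └───┐ ╶─┘ │
│       │↳ → B│
└───────┴─────┘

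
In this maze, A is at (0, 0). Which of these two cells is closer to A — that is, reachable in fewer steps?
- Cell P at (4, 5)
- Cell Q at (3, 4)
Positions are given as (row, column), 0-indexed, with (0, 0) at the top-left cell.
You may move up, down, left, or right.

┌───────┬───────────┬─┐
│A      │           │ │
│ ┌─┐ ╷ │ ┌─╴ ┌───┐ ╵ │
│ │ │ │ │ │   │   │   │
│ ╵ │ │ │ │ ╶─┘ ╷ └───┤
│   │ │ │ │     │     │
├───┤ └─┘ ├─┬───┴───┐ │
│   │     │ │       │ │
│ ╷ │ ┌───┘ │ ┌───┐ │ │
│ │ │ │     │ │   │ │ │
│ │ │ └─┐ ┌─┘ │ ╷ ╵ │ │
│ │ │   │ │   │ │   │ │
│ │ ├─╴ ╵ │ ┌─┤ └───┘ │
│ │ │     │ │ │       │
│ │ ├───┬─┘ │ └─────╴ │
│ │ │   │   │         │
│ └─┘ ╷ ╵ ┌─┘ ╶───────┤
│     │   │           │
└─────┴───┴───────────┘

Shortest path A → P at (4, 5): 13 steps
Shortest path A → Q at (3, 4): 7 steps

Q is closer (7 steps vs 13 steps).

Path to P:

┌───────┬───────────┬─┐
│A → ↓  │           │ │
│ ┌─┐ ╷ │ ┌─╴ ┌───┐ ╵ │
│ │ │↓│ │ │   │   │   │
│ ╵ │ │ │ │ ╶─┘ ╷ └───┤
│   │↓│ │ │     │     │
├───┤ └─┘ ├─┬───┴───┐ │
│   │↓    │ │       │ │
│ ╷ │ ┌───┘ │ ┌───┐ │ │
│ │ │↓│  ↱ P│ │   │ │ │
│ │ │ └─┐ ┌─┘ │ ╷ ╵ │ │
│ │ │↳ ↓│↑│   │ │   │ │
│ │ ├─╴ ╵ │ ┌─┤ └───┘ │
│ │ │  ↳ ↑│ │ │       │
│ │ ├───┬─┘ │ └─────╴ │
│ │ │   │   │         │
│ └─┘ ╷ ╵ ┌─┘ ╶───────┤
│     │   │           │
└─────┴───┴───────────┘

Path to Q:

┌───────┬───────────┬─┐
│A → ↓  │           │ │
│ ┌─┐ ╷ │ ┌─╴ ┌───┐ ╵ │
│ │ │↓│ │ │   │   │   │
│ ╵ │ │ │ │ ╶─┘ ╷ └───┤
│   │↓│ │ │     │     │
├───┤ └─┘ ├─┬───┴───┐ │
│   │↳ → Q│ │       │ │
│ ╷ │ ┌───┘ │ ┌───┐ │ │
│ │ │ │     │ │   │ │ │
│ │ │ └─┐ ┌─┘ │ ╷ ╵ │ │
│ │ │   │ │   │ │   │ │
│ │ ├─╴ ╵ │ ┌─┤ └───┘ │
│ │ │     │ │ │       │
│ │ ├───┬─┘ │ └─────╴ │
│ │ │   │   │         │
│ └─┘ ╷ ╵ ┌─┘ ╶───────┤
│     │   │           │
└─────┴───┴───────────┘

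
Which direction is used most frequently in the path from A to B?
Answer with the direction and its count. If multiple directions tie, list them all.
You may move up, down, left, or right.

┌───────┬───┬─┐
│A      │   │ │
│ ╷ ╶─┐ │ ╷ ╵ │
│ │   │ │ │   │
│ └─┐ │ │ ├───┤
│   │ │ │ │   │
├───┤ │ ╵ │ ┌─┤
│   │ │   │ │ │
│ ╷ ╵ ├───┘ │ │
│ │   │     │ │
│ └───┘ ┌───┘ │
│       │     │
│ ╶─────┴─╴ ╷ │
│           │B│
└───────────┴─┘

Directions: right, down, right, down, down, down, left, up, left, down, down, down, right, right, right, right, right, up, right, down
Counts: {'right': 8, 'down': 8, 'left': 2, 'up': 2}
Most common: down and right (tied at 8 times each)

Solution:

┌───────┬───┬─┐
│A ↓    │   │ │
│ ╷ ╶─┐ │ ╷ ╵ │
│ │↳ ↓│ │ │   │
│ └─┐ │ │ ├───┤
│   │↓│ │ │   │
├───┤ │ ╵ │ ┌─┤
│↓ ↰│↓│   │ │ │
│ ╷ ╵ ├───┘ │ │
│↓│↑ ↲│     │ │
│ └───┘ ┌───┘ │
│↓      │  ↱ ↓│
│ ╶─────┴─╴ ╷ │
│↳ → → → → ↑│B│
└───────────┴─┘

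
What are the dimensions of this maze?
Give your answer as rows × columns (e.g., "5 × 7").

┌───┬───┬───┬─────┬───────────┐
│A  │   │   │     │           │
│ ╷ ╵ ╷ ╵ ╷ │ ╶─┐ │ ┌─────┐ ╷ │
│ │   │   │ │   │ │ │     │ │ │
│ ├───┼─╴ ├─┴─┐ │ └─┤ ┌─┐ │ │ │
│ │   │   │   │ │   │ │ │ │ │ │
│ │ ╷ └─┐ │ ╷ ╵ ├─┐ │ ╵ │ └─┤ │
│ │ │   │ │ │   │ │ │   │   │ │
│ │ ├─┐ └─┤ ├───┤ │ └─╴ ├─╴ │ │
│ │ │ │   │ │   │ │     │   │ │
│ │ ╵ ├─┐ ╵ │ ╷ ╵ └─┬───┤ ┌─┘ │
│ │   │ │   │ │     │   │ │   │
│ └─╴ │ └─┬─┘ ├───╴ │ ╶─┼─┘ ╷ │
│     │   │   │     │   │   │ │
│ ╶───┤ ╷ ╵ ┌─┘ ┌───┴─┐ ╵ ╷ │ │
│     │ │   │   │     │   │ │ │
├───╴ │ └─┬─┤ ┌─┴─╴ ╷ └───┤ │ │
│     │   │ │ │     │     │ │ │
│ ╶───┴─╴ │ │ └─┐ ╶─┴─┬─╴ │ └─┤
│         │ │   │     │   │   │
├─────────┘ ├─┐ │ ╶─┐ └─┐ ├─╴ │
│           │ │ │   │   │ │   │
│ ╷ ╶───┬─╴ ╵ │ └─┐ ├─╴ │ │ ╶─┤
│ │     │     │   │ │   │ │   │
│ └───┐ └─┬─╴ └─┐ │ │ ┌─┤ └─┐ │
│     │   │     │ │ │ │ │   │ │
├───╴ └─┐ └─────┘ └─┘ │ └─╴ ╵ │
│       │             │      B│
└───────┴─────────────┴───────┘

Counting the maze dimensions:
Rows (vertical): 14
Columns (horizontal): 15
Dimensions: 14 × 15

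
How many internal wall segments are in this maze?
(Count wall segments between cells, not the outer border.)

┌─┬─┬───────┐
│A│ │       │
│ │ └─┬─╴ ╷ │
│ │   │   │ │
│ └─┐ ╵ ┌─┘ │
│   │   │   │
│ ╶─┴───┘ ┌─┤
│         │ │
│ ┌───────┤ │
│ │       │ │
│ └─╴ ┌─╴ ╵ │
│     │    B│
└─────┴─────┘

Counting internal wall segments:
Total internal walls: 25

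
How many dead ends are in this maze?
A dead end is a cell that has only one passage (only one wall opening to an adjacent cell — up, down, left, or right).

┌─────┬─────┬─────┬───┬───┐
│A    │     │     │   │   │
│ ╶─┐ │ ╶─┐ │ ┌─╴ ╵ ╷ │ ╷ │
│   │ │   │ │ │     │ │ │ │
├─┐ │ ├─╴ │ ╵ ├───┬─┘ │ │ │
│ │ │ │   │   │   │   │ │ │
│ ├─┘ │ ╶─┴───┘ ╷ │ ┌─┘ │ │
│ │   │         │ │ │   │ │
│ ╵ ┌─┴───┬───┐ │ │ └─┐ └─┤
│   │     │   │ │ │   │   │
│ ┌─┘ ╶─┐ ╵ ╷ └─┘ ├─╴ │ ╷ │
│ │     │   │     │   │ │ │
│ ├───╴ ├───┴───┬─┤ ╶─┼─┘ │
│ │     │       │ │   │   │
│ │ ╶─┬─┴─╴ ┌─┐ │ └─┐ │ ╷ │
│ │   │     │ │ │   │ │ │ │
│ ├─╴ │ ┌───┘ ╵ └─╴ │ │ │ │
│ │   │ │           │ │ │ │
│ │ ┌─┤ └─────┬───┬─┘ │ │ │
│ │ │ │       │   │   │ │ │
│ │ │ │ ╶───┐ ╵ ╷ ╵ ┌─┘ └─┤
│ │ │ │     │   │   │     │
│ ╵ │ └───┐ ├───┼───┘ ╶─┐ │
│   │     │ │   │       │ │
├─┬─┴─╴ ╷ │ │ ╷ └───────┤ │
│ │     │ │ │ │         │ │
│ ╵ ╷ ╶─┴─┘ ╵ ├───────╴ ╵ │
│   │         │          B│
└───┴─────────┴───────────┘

Checking each cell for number of passages:

Dead ends found at positions:
  (1, 7)
  (2, 0)
  (2, 1)
  (3, 10)
  (3, 12)
  (4, 7)
  (5, 1)
  (5, 11)
  (6, 4)
  (6, 8)
  (7, 6)
  (8, 4)
  (9, 2)
  (9, 12)
  (11, 8)
  (11, 11)
  (12, 0)
  (12, 4)
  (13, 7)
Total dead ends: 19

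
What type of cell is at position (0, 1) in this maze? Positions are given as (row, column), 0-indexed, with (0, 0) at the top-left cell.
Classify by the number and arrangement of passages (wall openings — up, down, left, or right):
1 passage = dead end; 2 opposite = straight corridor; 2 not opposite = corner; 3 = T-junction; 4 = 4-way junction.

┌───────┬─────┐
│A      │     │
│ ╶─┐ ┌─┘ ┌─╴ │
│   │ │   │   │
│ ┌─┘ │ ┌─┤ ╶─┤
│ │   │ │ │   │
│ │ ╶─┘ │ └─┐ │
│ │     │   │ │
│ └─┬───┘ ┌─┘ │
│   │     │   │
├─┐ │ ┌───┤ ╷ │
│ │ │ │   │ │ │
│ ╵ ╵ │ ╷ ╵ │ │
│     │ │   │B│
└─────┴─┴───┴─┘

Checking cell at (0, 1):
Number of passages: 2
Cell type: straight corridor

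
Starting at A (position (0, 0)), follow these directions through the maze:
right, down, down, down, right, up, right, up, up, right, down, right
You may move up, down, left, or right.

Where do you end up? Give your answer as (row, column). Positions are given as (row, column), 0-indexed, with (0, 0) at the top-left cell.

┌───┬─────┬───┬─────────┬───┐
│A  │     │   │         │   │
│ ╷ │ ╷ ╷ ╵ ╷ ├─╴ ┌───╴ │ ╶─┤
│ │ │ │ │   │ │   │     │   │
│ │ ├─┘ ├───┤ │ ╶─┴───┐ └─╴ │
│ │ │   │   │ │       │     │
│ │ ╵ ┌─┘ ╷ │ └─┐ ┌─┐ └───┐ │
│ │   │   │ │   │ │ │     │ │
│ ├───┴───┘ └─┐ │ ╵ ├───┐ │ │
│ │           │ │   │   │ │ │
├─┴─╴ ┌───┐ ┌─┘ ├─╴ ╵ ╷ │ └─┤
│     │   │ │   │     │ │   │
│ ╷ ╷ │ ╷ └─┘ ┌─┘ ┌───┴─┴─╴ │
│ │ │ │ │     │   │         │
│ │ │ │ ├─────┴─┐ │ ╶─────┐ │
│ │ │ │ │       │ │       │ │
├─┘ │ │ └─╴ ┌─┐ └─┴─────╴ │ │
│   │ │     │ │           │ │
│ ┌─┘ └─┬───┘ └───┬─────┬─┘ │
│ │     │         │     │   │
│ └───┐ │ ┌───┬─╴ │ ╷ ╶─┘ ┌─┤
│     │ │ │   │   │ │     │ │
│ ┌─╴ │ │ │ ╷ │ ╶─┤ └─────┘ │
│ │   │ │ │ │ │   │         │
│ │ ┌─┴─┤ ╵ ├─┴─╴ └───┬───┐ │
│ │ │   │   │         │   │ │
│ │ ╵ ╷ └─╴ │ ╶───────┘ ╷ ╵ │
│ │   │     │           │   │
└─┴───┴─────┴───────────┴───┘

Following directions step by step:
Start: (0, 0)
  right: (0, 0) → (0, 1)
  down: (0, 1) → (1, 1)
  down: (1, 1) → (2, 1)
  down: (2, 1) → (3, 1)
  right: (3, 1) → (3, 2)
  up: (3, 2) → (2, 2)
  right: (2, 2) → (2, 3)
  up: (2, 3) → (1, 3)
  up: (1, 3) → (0, 3)
  right: (0, 3) → (0, 4)
  down: (0, 4) → (1, 4)
  right: (1, 4) → (1, 5)
Final position: (1, 5)

Path taken:

┌───┬─────┬───┬─────────┬───┐
│A ↓│  ↱ ↓│   │         │   │
│ ╷ │ ╷ ╷ ╵ ╷ ├─╴ ┌───╴ │ ╶─┤
│ │↓│ │↑│↳ B│ │   │     │   │
│ │ ├─┘ ├───┤ │ ╶─┴───┐ └─╴ │
│ │↓│↱ ↑│   │ │       │     │
│ │ ╵ ┌─┘ ╷ │ └─┐ ┌─┐ └───┐ │
│ │↳ ↑│   │ │   │ │ │     │ │
│ ├───┴───┘ └─┐ │ ╵ ├───┐ │ │
│ │           │ │   │   │ │ │
├─┴─╴ ┌───┐ ┌─┘ ├─╴ ╵ ╷ │ └─┤
│     │   │ │   │     │ │   │
│ ╷ ╷ │ ╷ └─┘ ┌─┘ ┌───┴─┴─╴ │
│ │ │ │ │     │   │         │
│ │ │ │ ├─────┴─┐ │ ╶─────┐ │
│ │ │ │ │       │ │       │ │
├─┘ │ │ └─╴ ┌─┐ └─┴─────╴ │ │
│   │ │     │ │           │ │
│ ┌─┘ └─┬───┘ └───┬─────┬─┘ │
│ │     │         │     │   │
│ └───┐ │ ┌───┬─╴ │ ╷ ╶─┘ ┌─┤
│     │ │ │   │   │ │     │ │
│ ┌─╴ │ │ │ ╷ │ ╶─┤ └─────┘ │
│ │   │ │ │ │ │   │         │
│ │ ┌─┴─┤ ╵ ├─┴─╴ └───┬───┐ │
│ │ │   │   │         │   │ │
│ │ ╵ ╷ └─╴ │ ╶───────┘ ╷ ╵ │
│ │   │     │           │   │
└─┴───┴─────┴───────────┴───┘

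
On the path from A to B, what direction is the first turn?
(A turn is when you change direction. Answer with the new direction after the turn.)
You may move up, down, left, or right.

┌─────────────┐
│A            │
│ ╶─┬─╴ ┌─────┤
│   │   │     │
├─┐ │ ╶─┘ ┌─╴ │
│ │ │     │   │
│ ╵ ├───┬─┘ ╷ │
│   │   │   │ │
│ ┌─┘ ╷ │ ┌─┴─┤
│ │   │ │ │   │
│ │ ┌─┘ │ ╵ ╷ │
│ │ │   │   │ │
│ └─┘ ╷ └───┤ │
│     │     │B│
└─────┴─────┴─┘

Directions: right, right, right, down, left, down, right, right, up, right, right, down, left, down, left, down, down, right, up, right, down, down
First turn direction: down

Solution:

┌─────────────┐
│A → → ↓      │
│ ╶─┬─╴ ┌─────┤
│   │↓ ↲│↱ → ↓│
├─┐ │ ╶─┘ ┌─╴ │
│ │ │↳ → ↑│↓ ↲│
│ ╵ ├───┬─┘ ╷ │
│   │   │↓ ↲│ │
│ ┌─┘ ╷ │ ┌─┴─┤
│ │   │ │↓│↱ ↓│
│ │ ┌─┘ │ ╵ ╷ │
│ │ │   │↳ ↑│↓│
│ └─┘ ╷ └───┤ │
│     │     │B│
└─────┴─────┴─┘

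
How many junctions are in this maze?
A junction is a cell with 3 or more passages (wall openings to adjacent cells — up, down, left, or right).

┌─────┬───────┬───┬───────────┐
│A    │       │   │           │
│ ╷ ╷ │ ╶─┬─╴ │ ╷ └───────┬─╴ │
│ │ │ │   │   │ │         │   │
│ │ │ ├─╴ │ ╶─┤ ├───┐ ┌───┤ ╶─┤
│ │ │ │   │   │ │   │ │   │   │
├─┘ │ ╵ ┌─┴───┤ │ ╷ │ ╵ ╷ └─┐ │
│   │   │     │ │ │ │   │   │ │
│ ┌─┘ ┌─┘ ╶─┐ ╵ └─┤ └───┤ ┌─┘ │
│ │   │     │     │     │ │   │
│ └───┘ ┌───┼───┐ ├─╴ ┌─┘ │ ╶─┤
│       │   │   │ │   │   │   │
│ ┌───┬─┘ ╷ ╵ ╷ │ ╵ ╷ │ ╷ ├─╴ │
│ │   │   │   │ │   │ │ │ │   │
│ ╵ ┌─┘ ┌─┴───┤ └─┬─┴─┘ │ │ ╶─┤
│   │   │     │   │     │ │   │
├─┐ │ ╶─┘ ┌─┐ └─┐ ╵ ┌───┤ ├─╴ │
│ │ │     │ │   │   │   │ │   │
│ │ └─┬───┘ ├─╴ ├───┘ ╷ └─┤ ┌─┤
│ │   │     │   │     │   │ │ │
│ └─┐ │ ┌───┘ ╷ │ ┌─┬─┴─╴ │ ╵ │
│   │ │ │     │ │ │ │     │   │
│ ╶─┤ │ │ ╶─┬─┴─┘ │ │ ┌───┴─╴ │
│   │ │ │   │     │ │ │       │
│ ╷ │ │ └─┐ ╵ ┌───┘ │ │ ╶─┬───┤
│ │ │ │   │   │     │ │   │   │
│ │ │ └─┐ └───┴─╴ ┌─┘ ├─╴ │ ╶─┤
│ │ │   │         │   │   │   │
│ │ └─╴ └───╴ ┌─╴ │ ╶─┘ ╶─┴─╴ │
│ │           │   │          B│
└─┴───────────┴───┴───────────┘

Checking each cell for number of passages:

Junctions found (3+ passages):
  (0, 1): 3 passages
  (1, 10): 3 passages
  (3, 2): 3 passages
  (3, 12): 3 passages
  (4, 4): 3 passages
  (4, 7): 3 passages
  (4, 10): 3 passages
  (5, 0): 3 passages
  (5, 10): 3 passages
  (5, 12): 3 passages
  (7, 1): 3 passages
  (9, 7): 3 passages
  (10, 0): 3 passages
  (10, 14): 3 passages
  (11, 0): 3 passages
  (12, 8): 3 passages
  (13, 6): 3 passages
  (13, 8): 3 passages
  (14, 3): 3 passages
  (14, 11): 3 passages
Total junctions: 20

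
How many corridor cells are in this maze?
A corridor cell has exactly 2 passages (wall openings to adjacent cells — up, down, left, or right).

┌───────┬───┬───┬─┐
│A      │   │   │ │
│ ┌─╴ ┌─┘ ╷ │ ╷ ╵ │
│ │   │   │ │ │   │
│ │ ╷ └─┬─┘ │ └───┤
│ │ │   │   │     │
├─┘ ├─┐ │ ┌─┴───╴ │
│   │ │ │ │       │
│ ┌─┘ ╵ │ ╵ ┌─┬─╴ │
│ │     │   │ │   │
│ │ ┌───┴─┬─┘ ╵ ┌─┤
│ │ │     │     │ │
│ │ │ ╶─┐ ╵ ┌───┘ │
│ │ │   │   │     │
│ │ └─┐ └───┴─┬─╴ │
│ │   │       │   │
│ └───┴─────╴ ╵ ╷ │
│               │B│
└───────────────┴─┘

Counting cells with exactly 2 passages:
Total corridor cells: 63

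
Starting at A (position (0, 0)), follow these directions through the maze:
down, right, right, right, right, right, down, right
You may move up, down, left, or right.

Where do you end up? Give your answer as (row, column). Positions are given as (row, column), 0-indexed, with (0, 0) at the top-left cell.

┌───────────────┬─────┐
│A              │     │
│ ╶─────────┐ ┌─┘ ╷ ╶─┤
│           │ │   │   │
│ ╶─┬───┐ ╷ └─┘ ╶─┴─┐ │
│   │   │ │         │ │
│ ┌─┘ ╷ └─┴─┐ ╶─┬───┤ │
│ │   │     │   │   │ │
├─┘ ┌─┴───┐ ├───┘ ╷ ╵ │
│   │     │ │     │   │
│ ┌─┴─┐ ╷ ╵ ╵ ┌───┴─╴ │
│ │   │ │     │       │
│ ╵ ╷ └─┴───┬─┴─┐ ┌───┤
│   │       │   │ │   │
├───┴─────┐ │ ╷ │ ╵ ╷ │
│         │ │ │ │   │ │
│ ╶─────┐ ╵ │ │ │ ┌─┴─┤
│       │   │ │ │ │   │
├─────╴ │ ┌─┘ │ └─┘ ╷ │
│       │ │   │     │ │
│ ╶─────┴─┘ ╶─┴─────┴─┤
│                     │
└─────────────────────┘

Following directions step by step:
Start: (0, 0)
  down: (0, 0) → (1, 0)
  right: (1, 0) → (1, 1)
  right: (1, 1) → (1, 2)
  right: (1, 2) → (1, 3)
  right: (1, 3) → (1, 4)
  right: (1, 4) → (1, 5)
  down: (1, 5) → (2, 5)
  right: (2, 5) → (2, 6)
Final position: (2, 6)

Path taken:

┌───────────────┬─────┐
│A              │     │
│ ╶─────────┐ ┌─┘ ╷ ╶─┤
│↳ → → → → ↓│ │   │   │
│ ╶─┬───┐ ╷ └─┘ ╶─┴─┐ │
│   │   │ │↳ B      │ │
│ ┌─┘ ╷ └─┴─┐ ╶─┬───┤ │
│ │   │     │   │   │ │
├─┘ ┌─┴───┐ ├───┘ ╷ ╵ │
│   │     │ │     │   │
│ ┌─┴─┐ ╷ ╵ ╵ ┌───┴─╴ │
│ │   │ │     │       │
│ ╵ ╷ └─┴───┬─┴─┐ ┌───┤
│   │       │   │ │   │
├───┴─────┐ │ ╷ │ ╵ ╷ │
│         │ │ │ │   │ │
│ ╶─────┐ ╵ │ │ │ ┌─┴─┤
│       │   │ │ │ │   │
├─────╴ │ ┌─┘ │ └─┘ ╷ │
│       │ │   │     │ │
│ ╶─────┴─┘ ╶─┴─────┴─┤
│                     │
└─────────────────────┘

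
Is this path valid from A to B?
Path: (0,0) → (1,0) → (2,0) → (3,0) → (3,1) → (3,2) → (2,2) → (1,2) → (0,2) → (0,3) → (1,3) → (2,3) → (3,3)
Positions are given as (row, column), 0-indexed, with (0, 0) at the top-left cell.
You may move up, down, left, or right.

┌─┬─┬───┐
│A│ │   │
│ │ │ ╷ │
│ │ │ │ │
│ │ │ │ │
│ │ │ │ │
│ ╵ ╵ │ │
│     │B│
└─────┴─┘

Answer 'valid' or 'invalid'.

Checking path validity:
Result: All consecutive moves are passable.

valid

Correct solution:

┌─┬─┬───┐
│A│ │↱ ↓│
│ │ │ ╷ │
│↓│ │↑│↓│
│ │ │ │ │
│↓│ │↑│↓│
│ ╵ ╵ │ │
│↳ → ↑│B│
└─────┴─┘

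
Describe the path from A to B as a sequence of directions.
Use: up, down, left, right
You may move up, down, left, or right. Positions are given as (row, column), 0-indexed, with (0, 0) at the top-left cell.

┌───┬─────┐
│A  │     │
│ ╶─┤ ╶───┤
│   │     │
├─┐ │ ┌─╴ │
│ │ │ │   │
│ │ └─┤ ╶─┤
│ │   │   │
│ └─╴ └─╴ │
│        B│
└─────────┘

Finding the path and converting it to directions:
Path through cells: (0,0) → (1,0) → (1,1) → (2,1) → (3,1) → (3,2) → (4,2) → (4,3) → (4,4)
Directions: down, right, down, down, right, down, right, right

Solution:

┌───┬─────┐
│A  │     │
│ ╶─┤ ╶───┤
│↳ ↓│     │
├─┐ │ ┌─╴ │
│ │↓│ │   │
│ │ └─┤ ╶─┤
│ │↳ ↓│   │
│ └─╴ └─╴ │
│    ↳ → B│
└─────────┘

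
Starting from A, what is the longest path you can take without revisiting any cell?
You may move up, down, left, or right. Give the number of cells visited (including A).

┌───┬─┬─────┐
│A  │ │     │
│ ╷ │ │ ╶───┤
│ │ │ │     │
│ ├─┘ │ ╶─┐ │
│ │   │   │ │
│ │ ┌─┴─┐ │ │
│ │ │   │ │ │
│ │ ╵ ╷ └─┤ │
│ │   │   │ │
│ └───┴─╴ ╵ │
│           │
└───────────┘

Finding longest simple path using DFS:
Start: (0, 0)
Longest path visits 21 cells
Path: A → down → down → down → down → down → right → right → right → right → up → left → up → left → down → left → up → up → right → up → up

Solution:

┌───┬─┬─────┐
│A  │B│     │
│ ╷ │ │ ╶───┤
│↓│ │↑│     │
│ ├─┘ │ ╶─┐ │
│↓│↱ ↑│   │ │
│ │ ┌─┴─┐ │ │
│↓│↑│↓ ↰│ │ │
│ │ ╵ ╷ └─┤ │
│↓│↑ ↲│↑ ↰│ │
│ └───┴─╴ ╵ │
│↳ → → → ↑  │
└───────────┘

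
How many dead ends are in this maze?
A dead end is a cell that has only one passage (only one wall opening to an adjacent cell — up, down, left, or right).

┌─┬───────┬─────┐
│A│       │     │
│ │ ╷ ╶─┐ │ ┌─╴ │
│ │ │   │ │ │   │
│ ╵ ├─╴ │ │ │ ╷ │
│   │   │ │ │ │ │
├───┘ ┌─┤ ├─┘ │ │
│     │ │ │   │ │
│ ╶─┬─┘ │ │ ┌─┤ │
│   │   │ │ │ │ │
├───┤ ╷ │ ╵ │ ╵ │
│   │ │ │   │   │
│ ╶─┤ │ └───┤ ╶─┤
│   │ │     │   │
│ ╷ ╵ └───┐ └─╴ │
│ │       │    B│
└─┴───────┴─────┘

Checking each cell for number of passages:

Dead ends found at positions:
  (0, 0)
  (2, 5)
  (3, 3)
  (4, 1)
  (4, 6)
  (5, 1)
  (7, 0)
  (7, 4)
Total dead ends: 8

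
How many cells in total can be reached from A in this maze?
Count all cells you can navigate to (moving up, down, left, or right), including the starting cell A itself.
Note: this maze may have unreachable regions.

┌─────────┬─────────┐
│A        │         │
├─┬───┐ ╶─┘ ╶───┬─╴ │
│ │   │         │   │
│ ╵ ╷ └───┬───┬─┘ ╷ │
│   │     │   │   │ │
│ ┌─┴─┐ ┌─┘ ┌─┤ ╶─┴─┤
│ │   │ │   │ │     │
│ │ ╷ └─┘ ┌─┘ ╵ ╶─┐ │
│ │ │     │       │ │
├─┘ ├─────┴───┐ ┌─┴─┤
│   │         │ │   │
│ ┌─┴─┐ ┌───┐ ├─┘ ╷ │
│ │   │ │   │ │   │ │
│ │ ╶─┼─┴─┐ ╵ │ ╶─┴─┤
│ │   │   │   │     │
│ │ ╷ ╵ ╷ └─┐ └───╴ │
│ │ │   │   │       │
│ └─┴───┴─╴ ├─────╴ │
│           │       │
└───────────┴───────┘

Using BFS/flood-fill to find all reachable cells from A:
Maze size: 10 × 10 = 100 total cells
70 cell(s) are walled off and cannot be reached from A.
Reachable cells: 30

Reachable region (· marks reachable cells):

┌─────────┬─────────┐
│A · · · ·│· · · · ·│
├─┬───┐ ╶─┘ ╶───┬─╴ │
│ │   │· · · · ·│· ·│
│ ╵ ╷ └───┬───┬─┘ ╷ │
│   │     │   │· ·│·│
│ ┌─┴─┐ ┌─┘ ┌─┤ ╶─┴─┤
│ │   │ │   │·│· · ·│
│ │ ╷ └─┘ ┌─┘ ╵ ╶─┐ │
│ │ │     │· · · ·│·│
├─┘ ├─────┴───┐ ┌─┴─┤
│   │         │·│   │
│ ┌─┴─┐ ┌───┐ ├─┘ ╷ │
│ │   │ │   │ │   │ │
│ │ ╶─┼─┴─┐ ╵ │ ╶─┴─┤
│ │   │   │   │     │
│ │ ╷ ╵ ╷ └─┐ └───╴ │
│ │ │   │   │       │
│ └─┴───┴─╴ ├─────╴ │
│           │       │
└───────────┴───────┘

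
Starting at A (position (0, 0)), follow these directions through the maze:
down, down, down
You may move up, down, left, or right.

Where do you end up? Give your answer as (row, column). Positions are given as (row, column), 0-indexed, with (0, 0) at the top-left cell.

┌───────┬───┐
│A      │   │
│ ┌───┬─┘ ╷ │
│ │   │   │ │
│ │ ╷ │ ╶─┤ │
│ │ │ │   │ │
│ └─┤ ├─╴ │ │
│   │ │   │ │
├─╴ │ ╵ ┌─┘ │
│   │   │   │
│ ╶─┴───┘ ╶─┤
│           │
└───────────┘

Following directions step by step:
Start: (0, 0)
  down: (0, 0) → (1, 0)
  down: (1, 0) → (2, 0)
  down: (2, 0) → (3, 0)
Final position: (3, 0)

Path taken:

┌───────┬───┐
│A      │   │
│ ┌───┬─┘ ╷ │
│↓│   │   │ │
│ │ ╷ │ ╶─┤ │
│↓│ │ │   │ │
│ └─┤ ├─╴ │ │
│B  │ │   │ │
├─╴ │ ╵ ┌─┘ │
│   │   │   │
│ ╶─┴───┘ ╶─┤
│           │
└───────────┘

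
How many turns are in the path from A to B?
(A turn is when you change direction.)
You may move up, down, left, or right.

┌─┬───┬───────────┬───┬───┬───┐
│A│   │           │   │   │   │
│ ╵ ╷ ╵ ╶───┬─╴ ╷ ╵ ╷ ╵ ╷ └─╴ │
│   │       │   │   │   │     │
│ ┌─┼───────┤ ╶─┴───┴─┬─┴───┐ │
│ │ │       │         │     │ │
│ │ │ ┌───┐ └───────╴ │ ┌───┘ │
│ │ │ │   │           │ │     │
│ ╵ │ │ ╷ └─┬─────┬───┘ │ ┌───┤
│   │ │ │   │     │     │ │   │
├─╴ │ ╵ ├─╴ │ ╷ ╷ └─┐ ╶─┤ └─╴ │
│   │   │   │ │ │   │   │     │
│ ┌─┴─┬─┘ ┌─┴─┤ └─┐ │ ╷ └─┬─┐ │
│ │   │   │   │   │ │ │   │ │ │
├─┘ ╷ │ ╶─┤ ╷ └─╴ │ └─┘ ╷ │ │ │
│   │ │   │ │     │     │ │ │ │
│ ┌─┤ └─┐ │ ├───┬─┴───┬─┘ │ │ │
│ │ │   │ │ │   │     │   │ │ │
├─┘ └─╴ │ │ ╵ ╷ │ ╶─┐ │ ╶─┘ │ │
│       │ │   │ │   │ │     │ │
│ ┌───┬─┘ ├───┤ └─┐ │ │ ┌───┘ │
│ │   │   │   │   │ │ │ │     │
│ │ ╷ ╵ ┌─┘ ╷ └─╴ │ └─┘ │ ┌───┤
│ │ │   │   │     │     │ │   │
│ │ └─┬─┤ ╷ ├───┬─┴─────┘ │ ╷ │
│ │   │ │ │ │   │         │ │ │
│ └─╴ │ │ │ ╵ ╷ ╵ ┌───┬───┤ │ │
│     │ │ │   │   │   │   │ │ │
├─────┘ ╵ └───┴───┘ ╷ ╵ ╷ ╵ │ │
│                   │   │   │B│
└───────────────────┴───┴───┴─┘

Directions: down, right, up, right, down, right, up, right, right, right, right, right, down, right, up, right, down, right, up, right, down, right, right, down, down, left, left, down, down, right, right, down, down, down, down, down, left, left, down, down, left, left, left, left, down, left, up, left, down, left, up, up, left, down, down, down, right, right, right, right, right, up, right, down, right, up, right, down, right, up, up, up, right, down, down, down
Number of turns: 46

Solution:

┌─┬───┬───────────┬───┬───┬───┐
│A│↱ ↓│↱ → → → → ↓│↱ ↓│↱ ↓│   │
│ ╵ ╷ ╵ ╶───┬─╴ ╷ ╵ ╷ ╵ ╷ └─╴ │
│↳ ↑│↳ ↑    │   │↳ ↑│↳ ↑│↳ → ↓│
│ ┌─┼───────┤ ╶─┴───┴─┬─┴───┐ │
│ │ │       │         │     │↓│
│ │ │ ┌───┐ └───────╴ │ ┌───┘ │
│ │ │ │   │           │ │↓ ← ↲│
│ ╵ │ │ ╷ └─┬─────┬───┘ │ ┌───┤
│   │ │ │   │     │     │↓│   │
├─╴ │ ╵ ├─╴ │ ╷ ╷ └─┐ ╶─┤ └─╴ │
│   │   │   │ │ │   │   │↳ → ↓│
│ ┌─┴─┬─┘ ┌─┴─┤ └─┐ │ ╷ └─┬─┐ │
│ │   │   │   │   │ │ │   │ │↓│
├─┘ ╷ │ ╶─┤ ╷ └─╴ │ └─┘ ╷ │ │ │
│   │ │   │ │     │     │ │ │↓│
│ ┌─┤ └─┐ │ ├───┬─┴───┬─┘ │ │ │
│ │ │   │ │ │   │     │   │ │↓│
├─┘ └─╴ │ │ ╵ ╷ │ ╶─┐ │ ╶─┘ │ │
│       │ │   │ │   │ │     │↓│
│ ┌───┬─┘ ├───┤ └─┐ │ │ ┌───┘ │
│ │   │   │   │   │ │ │ │↓ ← ↲│
│ │ ╷ ╵ ┌─┘ ╷ └─╴ │ └─┘ │ ┌───┤
│ │ │   │↓ ↰│     │     │↓│↱ ↓│
│ │ └─┬─┤ ╷ ├───┬─┴─────┘ │ ╷ │
│ │   │ │↓│↑│↓ ↰│↓ ← ← ← ↲│↑│↓│
│ └─╴ │ │ │ ╵ ╷ ╵ ┌───┬───┤ │ │
│     │ │↓│↑ ↲│↑ ↲│↱ ↓│↱ ↓│↑│↓│
├─────┘ ╵ └───┴───┘ ╷ ╵ ╷ ╵ │ │
│        ↳ → → → → ↑│↳ ↑│↳ ↑│B│
└───────────────────┴───┴───┴─┘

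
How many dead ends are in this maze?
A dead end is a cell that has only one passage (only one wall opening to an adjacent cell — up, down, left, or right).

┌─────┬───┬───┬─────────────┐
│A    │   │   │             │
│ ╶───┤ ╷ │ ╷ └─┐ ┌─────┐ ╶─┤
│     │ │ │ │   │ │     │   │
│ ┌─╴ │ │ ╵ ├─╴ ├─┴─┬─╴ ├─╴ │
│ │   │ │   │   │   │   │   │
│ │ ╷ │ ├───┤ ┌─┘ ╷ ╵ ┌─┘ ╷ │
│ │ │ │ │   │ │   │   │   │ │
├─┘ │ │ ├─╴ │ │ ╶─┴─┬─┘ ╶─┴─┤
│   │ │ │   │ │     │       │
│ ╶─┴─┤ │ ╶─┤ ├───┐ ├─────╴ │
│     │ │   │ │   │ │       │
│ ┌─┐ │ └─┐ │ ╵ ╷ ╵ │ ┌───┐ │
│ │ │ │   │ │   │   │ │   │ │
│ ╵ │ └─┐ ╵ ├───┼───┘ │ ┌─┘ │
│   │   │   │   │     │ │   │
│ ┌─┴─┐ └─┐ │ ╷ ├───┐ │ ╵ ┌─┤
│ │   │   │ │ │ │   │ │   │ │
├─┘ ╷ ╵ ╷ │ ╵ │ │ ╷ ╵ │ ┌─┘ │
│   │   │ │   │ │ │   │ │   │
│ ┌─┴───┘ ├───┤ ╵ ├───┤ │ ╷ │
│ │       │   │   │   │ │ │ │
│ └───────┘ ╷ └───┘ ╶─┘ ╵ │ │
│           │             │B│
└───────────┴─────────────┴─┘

Checking each cell for number of passages:

Dead ends found at positions:
  (0, 2)
  (0, 7)
  (0, 13)
  (1, 8)
  (1, 9)
  (3, 0)
  (3, 4)
  (3, 13)
  (4, 2)
  (4, 10)
  (6, 1)
  (6, 12)
  (7, 8)
  (8, 0)
  (8, 13)
  (10, 1)
  (10, 10)
  (11, 13)
Total dead ends: 18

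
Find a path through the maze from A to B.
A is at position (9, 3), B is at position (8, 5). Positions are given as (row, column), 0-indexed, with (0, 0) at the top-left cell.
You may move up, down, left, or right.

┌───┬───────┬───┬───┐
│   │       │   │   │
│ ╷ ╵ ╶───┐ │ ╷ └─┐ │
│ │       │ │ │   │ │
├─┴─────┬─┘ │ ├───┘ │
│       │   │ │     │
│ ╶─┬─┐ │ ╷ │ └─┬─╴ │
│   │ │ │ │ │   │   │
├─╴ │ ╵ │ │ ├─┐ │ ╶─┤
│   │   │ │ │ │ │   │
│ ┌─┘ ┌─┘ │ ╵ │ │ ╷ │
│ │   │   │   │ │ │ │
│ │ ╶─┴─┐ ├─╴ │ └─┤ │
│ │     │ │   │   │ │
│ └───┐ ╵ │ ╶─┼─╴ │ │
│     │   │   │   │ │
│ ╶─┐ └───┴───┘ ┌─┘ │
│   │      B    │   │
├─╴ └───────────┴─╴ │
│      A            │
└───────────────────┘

Finding the shortest path from (9, 3) to (8, 5):
Path length: 11 steps
Directions: left → left → up → left → up → right → right → down → right → right → right

Solution:

┌───┬───────┬───┬───┐
│   │       │   │   │
│ ╷ ╵ ╶───┐ │ ╷ └─┐ │
│ │       │ │ │   │ │
├─┴─────┬─┘ │ ├───┘ │
│       │   │ │     │
│ ╶─┬─┐ │ ╷ │ └─┬─╴ │
│   │ │ │ │ │   │   │
├─╴ │ ╵ │ │ ├─┐ │ ╶─┤
│   │   │ │ │ │ │   │
│ ┌─┘ ┌─┘ │ ╵ │ │ ╷ │
│ │   │   │   │ │ │ │
│ │ ╶─┴─┐ ├─╴ │ └─┤ │
│ │     │ │   │   │ │
│ └───┐ ╵ │ ╶─┼─╴ │ │
│↱ → ↓│   │   │   │ │
│ ╶─┐ └───┴───┘ ┌─┘ │
│↑ ↰│↳ → → B    │   │
├─╴ └───────────┴─╴ │
│  ↑ ← A            │
└───────────────────┘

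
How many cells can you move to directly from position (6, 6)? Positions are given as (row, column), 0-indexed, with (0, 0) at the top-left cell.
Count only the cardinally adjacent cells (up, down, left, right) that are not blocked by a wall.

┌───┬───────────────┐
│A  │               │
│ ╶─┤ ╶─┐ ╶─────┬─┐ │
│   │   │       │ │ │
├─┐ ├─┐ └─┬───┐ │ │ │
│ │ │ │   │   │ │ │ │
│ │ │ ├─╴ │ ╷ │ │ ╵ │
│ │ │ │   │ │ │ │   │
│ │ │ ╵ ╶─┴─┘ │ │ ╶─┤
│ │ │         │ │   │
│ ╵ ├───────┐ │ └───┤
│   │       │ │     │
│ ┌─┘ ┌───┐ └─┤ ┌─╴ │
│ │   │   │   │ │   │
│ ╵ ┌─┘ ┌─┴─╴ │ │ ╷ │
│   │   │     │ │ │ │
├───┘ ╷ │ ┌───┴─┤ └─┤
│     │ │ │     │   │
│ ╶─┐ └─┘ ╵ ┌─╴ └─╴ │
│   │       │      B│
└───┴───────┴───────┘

Checking passable neighbors of (6, 6):
Neighbors: (7, 6), (6, 5)
Count: 2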